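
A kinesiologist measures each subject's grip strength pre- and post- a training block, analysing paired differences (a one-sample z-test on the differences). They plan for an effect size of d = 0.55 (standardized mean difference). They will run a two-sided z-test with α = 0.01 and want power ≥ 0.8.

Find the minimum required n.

For power 0.8 need Φ(δ − z_{0.005}) = 0.8, so δ = z_{0.005} + z_{0.20} = 2.576 + 0.842 = 3.417.
(For δ > 0 the lower-tail rejection region contributes negligibly to power, so the one-term inversion is standard.)
δ = d·√n ⇒ n = (δ/d)² = (3.417 / 0.55)² = 38.61.
Rounding up, n = 39.

n = 39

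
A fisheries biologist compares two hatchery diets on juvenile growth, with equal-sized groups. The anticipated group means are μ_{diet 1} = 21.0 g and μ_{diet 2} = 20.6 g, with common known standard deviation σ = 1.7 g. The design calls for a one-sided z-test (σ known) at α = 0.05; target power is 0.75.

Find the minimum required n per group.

Standardized effect: d = |μ_{diet 1} − μ_{diet 2}| / σ = |21.0 − 20.6| / 1.7 = 0.2353
For power 0.75 need Φ(δ − z_{0.05}) = 0.75, so δ = z_{0.05} + z_{0.25} = 1.645 + 0.674 = 2.319.
δ = d·√(n/2) ⇒ n = 2(δ/d)² = 2 × (2.319 / 0.2353)² = 194.33.
Rounding up, n = 195 per group.

n = 195 per group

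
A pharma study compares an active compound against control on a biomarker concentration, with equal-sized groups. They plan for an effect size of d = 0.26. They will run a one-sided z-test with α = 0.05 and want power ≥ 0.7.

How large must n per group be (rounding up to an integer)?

For power 0.7 need Φ(δ − z_{0.05}) = 0.7, so δ = z_{0.05} + z_{0.30} = 1.645 + 0.524 = 2.169.
δ = d·√(n/2) ⇒ n = 2(δ/d)² = 2 × (2.169 / 0.26)² = 139.22.
Round up to the next whole unit.

n = 140 per group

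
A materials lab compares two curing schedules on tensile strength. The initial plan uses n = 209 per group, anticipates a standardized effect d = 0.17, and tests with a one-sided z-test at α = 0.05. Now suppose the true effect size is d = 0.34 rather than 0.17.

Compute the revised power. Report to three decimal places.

Power ≈ 0.966

With d = 0.34: δ = d·√(n/2) = 0.34 × √(209/2) = 3.4757. Critical value z_{0.05} = 1.645.
Revised power = Φ(δ − 1.645) = Φ(1.831) = 0.9664.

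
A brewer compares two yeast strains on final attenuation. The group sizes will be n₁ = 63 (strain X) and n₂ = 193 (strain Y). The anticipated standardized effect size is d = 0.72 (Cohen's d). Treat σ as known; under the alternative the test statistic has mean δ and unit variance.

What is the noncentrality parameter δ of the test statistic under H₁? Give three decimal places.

δ = d / √(1/n₁ + 1/n₂) = 0.72 / √(1/63 + 1/193) = 4.9621

δ ≈ 4.962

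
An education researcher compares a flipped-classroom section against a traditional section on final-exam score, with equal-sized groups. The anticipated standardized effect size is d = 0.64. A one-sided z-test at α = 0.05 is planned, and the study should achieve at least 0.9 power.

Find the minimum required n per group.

For power 0.9 need Φ(δ − z_{0.05}) = 0.9, so δ = z_{0.05} + z_{0.10} = 1.645 + 1.282 = 2.926.
δ = d·√(n/2) ⇒ n = 2(δ/d)² = 2 × (2.926 / 0.64)² = 41.82.
Round up to the next whole unit.

n = 42 per group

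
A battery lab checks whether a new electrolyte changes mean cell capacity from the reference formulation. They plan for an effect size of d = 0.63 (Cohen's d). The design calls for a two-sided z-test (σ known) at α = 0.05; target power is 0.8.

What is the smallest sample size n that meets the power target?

For power 0.8 need Φ(δ − z_{0.025}) = 0.8, so δ = z_{0.025} + z_{0.20} = 1.960 + 0.842 = 2.802.
(The Φ(−δ − z_{α/2}) term is vanishingly small for δ > 0 and is dropped in the standard sample-size formula.)
δ = d·√n ⇒ n = (δ/d)² = (2.802 / 0.63)² = 19.78.
Round up to the next whole unit.

n = 20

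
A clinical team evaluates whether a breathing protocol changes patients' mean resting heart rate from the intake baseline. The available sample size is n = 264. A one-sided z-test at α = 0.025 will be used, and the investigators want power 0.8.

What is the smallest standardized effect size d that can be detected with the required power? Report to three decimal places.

Need Φ(δ − 1.960) = 0.8, so δ = 1.960 + 0.842 = 2.802.
δ = d·√n ⇒ d = δ/√n = 2.802/√264 = 0.1724.

d ≈ 0.172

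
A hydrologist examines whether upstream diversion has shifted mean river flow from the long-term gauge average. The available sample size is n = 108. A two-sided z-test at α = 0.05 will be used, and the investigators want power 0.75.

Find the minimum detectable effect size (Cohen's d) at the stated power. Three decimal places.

Need Φ(δ − 1.960) = 0.75, so δ = 1.960 + 0.674 = 2.634.
(The second rejection-region term Φ(−δ − z_{α/2}) is negligible and dropped.)
δ = d·√n ⇒ d = δ/√n = 2.634/√108 = 0.2535.

d ≈ 0.254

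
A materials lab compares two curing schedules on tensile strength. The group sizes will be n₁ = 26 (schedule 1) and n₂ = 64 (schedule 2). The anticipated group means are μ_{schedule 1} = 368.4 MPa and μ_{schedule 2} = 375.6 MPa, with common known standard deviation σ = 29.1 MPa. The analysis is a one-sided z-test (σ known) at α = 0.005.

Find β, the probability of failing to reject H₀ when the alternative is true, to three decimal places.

β ≈ 0.935

Standardized effect: d = |μ_{schedule 1} − μ_{schedule 2}| / σ = |368.4 − 375.6| / 29.1 = 0.2474
Noncentrality parameter: δ = d / √(1/n₁ + 1/n₂) = 0.2474 / √(1/26 + 1/64) = 1.0639
Critical value for a one-sided test at α = 0.005: z_α = 2.576.
Power = P(Z > 2.576 − δ) = Φ(-1.512) = 0.0653.
Type II error: β = 1 − power = 1 − 0.0653 = 0.9347.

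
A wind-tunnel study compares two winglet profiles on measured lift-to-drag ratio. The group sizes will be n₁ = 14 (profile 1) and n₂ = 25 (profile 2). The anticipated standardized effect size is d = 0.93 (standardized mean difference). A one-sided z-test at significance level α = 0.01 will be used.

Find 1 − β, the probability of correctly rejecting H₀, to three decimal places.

Noncentrality parameter: δ = d / √(1/n₁ + 1/n₂) = 0.93 / √(1/14 + 1/25) = 2.7860
One-sided α = 0.01 → critical value z_{0.01} = 2.326.
Power = P(Z > 2.326 − δ) = Φ(0.460) = 0.6771.

Power ≈ 0.677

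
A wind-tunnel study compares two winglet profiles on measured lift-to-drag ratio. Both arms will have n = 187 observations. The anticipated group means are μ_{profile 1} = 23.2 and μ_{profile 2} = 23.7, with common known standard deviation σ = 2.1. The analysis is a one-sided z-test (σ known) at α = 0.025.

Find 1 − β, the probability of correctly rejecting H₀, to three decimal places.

Power ≈ 0.634

Standardized effect: d = |μ_{profile 1} − μ_{profile 2}| / σ = |23.2 − 23.7| / 2.1 = 0.2381
Noncentrality parameter: δ = d·√(n/2) = 0.2381 × √(187/2) = 2.3023
One-sided α = 0.025 → critical value z_{0.025} = 1.960.
Power = Φ(δ − 1.960) = Φ(0.342) = 0.6339.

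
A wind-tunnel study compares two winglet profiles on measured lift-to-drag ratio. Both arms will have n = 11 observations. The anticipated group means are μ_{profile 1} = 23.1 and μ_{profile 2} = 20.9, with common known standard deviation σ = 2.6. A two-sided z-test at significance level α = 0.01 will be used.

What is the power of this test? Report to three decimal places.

Power ≈ 0.277

Standardized effect: d = |μ_{profile 1} − μ_{profile 2}| / σ = |23.1 − 20.9| / 2.6 = 0.8462
Noncentrality parameter: δ = d·√(n/2) = 0.8462 × √(11/2) = 1.9844
Critical value for a two-sided test at α = 0.01: z_{α/2} = 2.576.
Power = Φ(δ − 2.576) + Φ(−δ − 2.576) = Φ(-0.591) + Φ(-4.560) = 0.2771 + 0.0000 = 0.2771.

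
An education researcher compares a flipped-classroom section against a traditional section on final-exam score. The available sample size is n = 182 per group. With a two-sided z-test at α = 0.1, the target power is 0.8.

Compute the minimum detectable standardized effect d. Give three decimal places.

d ≈ 0.261

Need Φ(δ − 1.645) = 0.8, so δ = 1.645 + 0.842 = 2.486.
(The second rejection-region term Φ(−δ − z_{α/2}) is negligible and dropped.)
δ = d·√(n/2) ⇒ d = δ/√(n/2) = 2.486/√(182/2) = 0.2607.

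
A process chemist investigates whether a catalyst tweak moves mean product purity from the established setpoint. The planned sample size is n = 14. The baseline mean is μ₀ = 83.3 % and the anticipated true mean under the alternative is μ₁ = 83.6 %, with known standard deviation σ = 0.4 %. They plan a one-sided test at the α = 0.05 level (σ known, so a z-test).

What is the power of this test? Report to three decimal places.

Power ≈ 0.877

Standardized effect: d = |μ₁ − μ₀| / σ = |83.6 − 83.3| / 0.4 = 0.7500
Noncentrality parameter: δ = d·√n = 0.7500 × √14 = 2.8062
Critical value for a one-sided test at α = 0.05: z_α = 1.645.
Power = P(Z > 1.645 − δ) = Φ(1.161) = 0.8773.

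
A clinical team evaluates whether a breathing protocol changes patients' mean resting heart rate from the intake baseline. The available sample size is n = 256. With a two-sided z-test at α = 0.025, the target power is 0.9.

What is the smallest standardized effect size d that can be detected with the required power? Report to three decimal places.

d ≈ 0.220

Need Φ(δ − 2.241) = 0.9, so δ = 2.241 + 1.282 = 3.523.
(Lower-tail contribution to power is negligible for δ > 0.)
δ = d·√n ⇒ d = δ/√n = 3.523/√256 = 0.2202.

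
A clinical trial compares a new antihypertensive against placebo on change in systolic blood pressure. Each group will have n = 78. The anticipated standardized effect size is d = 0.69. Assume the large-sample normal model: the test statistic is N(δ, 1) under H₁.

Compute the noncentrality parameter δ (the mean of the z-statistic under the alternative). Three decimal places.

δ ≈ 4.309

δ = d·√(n/2) = 0.69 × √(78/2) = 4.3090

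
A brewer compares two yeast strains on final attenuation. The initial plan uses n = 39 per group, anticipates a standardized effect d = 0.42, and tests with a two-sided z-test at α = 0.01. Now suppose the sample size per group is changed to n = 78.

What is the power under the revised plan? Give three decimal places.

With n = 78 per group: δ = d·√(n/2) = 0.42 × √(78/2) = 2.6229. Critical value z_{0.005} = 2.576.
Revised power = Φ(δ − 2.576) + Φ(−δ − 2.576) = Φ(0.047) + Φ(-5.199) = 0.5188 + 0.0000 = 0.5188.

Power ≈ 0.519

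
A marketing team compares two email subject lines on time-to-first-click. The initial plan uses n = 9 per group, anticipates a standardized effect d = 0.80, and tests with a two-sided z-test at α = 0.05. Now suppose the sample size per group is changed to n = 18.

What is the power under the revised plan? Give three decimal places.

With n = 18 per group: δ = d·√(n/2) = 0.80 × √(18/2) = 2.4000. Critical value z_{0.025} = 1.960.
Revised power = Φ(δ − 1.960) + Φ(−δ − 1.960) = Φ(0.440) + Φ(-4.360) = 0.6700 + 0.0000 = 0.6701.

Power ≈ 0.670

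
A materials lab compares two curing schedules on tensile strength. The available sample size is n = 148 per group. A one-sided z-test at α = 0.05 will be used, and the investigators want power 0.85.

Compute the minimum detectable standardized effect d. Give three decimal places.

d ≈ 0.312

Required noncentrality: δ = z_{0.05} + z_{0.15} = 1.645 + 1.036 = 2.681.
δ = d·√(n/2) ⇒ d = δ/√(n/2) = 2.681/√(148/2) = 0.3117.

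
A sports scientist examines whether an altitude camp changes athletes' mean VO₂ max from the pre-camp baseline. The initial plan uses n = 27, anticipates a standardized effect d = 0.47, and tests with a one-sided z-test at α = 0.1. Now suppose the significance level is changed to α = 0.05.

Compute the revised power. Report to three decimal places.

δ = d·√n = 0.47 × √27 = 2.4422 (unchanged). New critical value: z_{0.05} = 1.645.
Revised power = P(Z > 1.645 − δ) = Φ(0.797) = 0.7874.

Power ≈ 0.787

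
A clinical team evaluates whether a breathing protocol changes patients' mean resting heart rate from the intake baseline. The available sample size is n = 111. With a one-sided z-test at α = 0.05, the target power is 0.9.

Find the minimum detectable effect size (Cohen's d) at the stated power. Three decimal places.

d ≈ 0.278

Required noncentrality: δ = z_{0.05} + z_{0.10} = 1.645 + 1.282 = 2.926.
δ = d·√n ⇒ d = δ/√n = 2.926/√111 = 0.2778.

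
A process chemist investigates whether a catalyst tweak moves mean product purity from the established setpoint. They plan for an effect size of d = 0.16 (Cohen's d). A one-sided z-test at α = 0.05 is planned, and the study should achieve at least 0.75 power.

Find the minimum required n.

For power 0.75 need Φ(δ − z_{0.05}) = 0.75, so δ = z_{0.05} + z_{0.25} = 1.645 + 0.674 = 2.319.
δ = d·√n ⇒ n = (δ/d)² = (2.319 / 0.16)² = 210.13.
Round up to the next whole unit.

n = 211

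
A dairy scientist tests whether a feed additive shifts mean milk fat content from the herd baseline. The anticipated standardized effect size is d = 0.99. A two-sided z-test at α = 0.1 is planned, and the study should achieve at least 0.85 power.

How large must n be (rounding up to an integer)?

n = 8

For power 0.85 need Φ(δ − z_{0.05}) = 0.85, so δ = z_{0.05} + z_{0.15} = 1.645 + 1.036 = 2.681.
(For δ > 0 the lower-tail rejection region contributes negligibly to power, so the one-term inversion is standard.)
δ = d·√n ⇒ n = (δ/d)² = (2.681 / 0.99)² = 7.34.
Round up to the next whole unit.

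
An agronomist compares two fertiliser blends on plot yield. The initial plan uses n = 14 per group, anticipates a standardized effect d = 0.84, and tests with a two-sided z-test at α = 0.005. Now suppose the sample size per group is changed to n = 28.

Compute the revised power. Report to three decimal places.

With n = 28 per group: δ = d·√(n/2) = 0.84 × √(28/2) = 3.1430. Critical value z_{0.0025} = 2.807.
Revised power = Φ(δ − 2.807) + Φ(−δ − 2.807) = Φ(0.336) + Φ(-5.950) = 0.6315 + 0.0000 = 0.6315.

Power ≈ 0.632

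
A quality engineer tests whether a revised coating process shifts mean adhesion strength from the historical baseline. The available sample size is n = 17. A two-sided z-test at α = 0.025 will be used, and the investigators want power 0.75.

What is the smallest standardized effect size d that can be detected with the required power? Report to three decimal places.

Need Φ(δ − 2.241) = 0.75, so δ = 2.241 + 0.674 = 2.916.
(The second rejection-region term Φ(−δ − z_{α/2}) is negligible and dropped.)
δ = d·√n ⇒ d = δ/√n = 2.916/√17 = 0.7072.

d ≈ 0.707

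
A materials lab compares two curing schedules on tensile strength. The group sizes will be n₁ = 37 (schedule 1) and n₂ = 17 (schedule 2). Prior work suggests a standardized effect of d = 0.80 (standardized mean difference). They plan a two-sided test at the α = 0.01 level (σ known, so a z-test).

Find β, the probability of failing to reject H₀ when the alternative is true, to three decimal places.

β ≈ 0.439

Noncentrality parameter: δ = d / √(1/n₁ + 1/n₂) = 0.80 / √(1/37 + 1/17) = 2.7304
Critical value for a two-sided test at α = 0.01: z_{α/2} = 2.576.
Power = Φ(δ − 2.576) + Φ(−δ − 2.576) = Φ(0.155) + Φ(-5.306) = 0.5614 + 0.0000 = 0.5614.
Type II error: β = 1 − power = 1 − 0.5614 = 0.4386.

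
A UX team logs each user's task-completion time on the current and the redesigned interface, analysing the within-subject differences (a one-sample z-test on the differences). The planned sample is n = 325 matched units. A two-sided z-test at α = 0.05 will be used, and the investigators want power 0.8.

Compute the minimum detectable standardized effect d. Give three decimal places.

d ≈ 0.155

Need Φ(δ − 1.960) = 0.8, so δ = 1.960 + 0.842 = 2.802.
(Lower-tail contribution to power is negligible for δ > 0.)
δ = d·√n ⇒ d = δ/√n = 2.802/√325 = 0.1554.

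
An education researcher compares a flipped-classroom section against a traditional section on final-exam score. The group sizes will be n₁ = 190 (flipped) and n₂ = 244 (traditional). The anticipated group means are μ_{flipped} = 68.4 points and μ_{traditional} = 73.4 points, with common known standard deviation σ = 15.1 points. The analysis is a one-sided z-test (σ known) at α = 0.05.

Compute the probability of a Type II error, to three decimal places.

Standardized effect: d = |μ_{flipped} − μ_{traditional}| / σ = |68.4 − 73.4| / 15.1 = 0.3311
Noncentrality parameter: δ = d / √(1/n₁ + 1/n₂) = 0.3311 / √(1/190 + 1/244) = 3.4223
One-sided α = 0.05 → critical value z_{0.05} = 1.645.
Power = Φ(δ − 1.645) = Φ(1.777) = 0.9623.
Type II error: β = 1 − power = 1 − 0.9623 = 0.0377.

β ≈ 0.038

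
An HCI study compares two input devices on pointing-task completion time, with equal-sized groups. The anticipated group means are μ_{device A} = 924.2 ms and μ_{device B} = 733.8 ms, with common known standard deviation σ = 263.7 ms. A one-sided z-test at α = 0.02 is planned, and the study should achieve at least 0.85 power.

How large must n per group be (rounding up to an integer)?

n = 37 per group

Standardized effect: d = |μ_{device A} − μ_{device B}| / σ = |924.2 − 733.8| / 263.7 = 0.7220
For power 0.85 need Φ(δ − z_{0.02}) = 0.85, so δ = z_{0.02} + z_{0.15} = 2.054 + 1.036 = 3.090.
δ = d·√(n/2) ⇒ n = 2(δ/d)² = 2 × (3.090 / 0.7220)² = 36.63.
Rounding up, n = 37 per group.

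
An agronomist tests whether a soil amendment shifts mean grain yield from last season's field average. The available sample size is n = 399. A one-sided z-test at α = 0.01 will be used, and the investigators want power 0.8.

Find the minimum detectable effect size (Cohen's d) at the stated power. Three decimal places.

Need Φ(δ − 2.326) = 0.8, so δ = 2.326 + 0.842 = 3.168.
δ = d·√n ⇒ d = δ/√n = 3.168/√399 = 0.1586.

d ≈ 0.159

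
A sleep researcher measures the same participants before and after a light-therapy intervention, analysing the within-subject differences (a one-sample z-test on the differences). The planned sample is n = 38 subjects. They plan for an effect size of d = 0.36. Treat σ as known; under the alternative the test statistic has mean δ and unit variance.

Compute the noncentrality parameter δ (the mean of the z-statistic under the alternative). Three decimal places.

The noncentrality parameter scales effect size by the design's sample-size factor: δ = d·√n = 0.36 × √38 = 2.2192

δ ≈ 2.219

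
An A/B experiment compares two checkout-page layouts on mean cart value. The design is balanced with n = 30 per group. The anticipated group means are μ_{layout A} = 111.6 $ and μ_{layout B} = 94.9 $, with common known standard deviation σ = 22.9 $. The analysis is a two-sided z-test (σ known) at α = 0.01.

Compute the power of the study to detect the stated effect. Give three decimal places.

Standardized effect: d = |μ_{layout A} − μ_{layout B}| / σ = |111.6 − 94.9| / 22.9 = 0.7293
Noncentrality parameter: δ = d·√(n/2) = 0.7293 × √(30/2) = 2.8244
Two-sided α = 0.01 → critical value z_{0.005} = 2.576.
Power = Φ(δ − 2.576) + Φ(−δ − 2.576) = Φ(0.249) + Φ(-5.400) = 0.5982 + 0.0000 = 0.5982.

Power ≈ 0.598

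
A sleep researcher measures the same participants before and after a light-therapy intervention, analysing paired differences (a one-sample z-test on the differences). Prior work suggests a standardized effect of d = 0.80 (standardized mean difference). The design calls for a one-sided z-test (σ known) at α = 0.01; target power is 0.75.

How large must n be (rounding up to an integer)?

For power 0.75 need Φ(δ − z_{0.01}) = 0.75, so δ = z_{0.01} + z_{0.25} = 2.326 + 0.674 = 3.001.
δ = d·√n ⇒ n = (δ/d)² = (3.001 / 0.80)² = 14.07.
Round up to the next whole unit.

n = 15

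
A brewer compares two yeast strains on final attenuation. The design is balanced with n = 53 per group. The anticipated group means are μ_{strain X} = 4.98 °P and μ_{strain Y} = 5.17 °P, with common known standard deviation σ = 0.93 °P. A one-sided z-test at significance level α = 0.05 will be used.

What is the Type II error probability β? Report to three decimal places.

Standardized effect: d = |μ_{strain X} − μ_{strain Y}| / σ = |4.98 − 5.17| / 0.93 = 0.2043
Noncentrality parameter: δ = d·√(n/2) = 0.2043 × √(53/2) = 1.0517
Critical value for a one-sided test at α = 0.05: z_α = 1.645.
Power = Φ(δ − 1.645) = Φ(-0.593) = 0.2765.
Type II error: β = 1 − power = 1 − 0.2765 = 0.7235.

β ≈ 0.723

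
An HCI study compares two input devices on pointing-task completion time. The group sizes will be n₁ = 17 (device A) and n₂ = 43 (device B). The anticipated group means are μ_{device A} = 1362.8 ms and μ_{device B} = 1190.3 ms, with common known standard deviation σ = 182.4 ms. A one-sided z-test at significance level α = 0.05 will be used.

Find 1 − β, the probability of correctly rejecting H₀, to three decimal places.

Power ≈ 0.951

Standardized effect: d = |μ_{device A} − μ_{device B}| / σ = |1362.8 − 1190.3| / 182.4 = 0.9457
Noncentrality parameter: δ = d / √(1/n₁ + 1/n₂) = 0.9457 / √(1/17 + 1/43) = 3.3010
One-sided α = 0.05 → critical value z_{0.05} = 1.645.
Power = Φ(δ − 1.645) = Φ(1.656) = 0.9512.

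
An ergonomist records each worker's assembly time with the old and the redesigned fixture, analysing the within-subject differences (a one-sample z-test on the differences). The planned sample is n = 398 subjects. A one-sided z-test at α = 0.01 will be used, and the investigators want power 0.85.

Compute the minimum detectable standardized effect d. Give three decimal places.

d ≈ 0.169

Required noncentrality: δ = z_{0.01} + z_{0.15} = 2.326 + 1.036 = 3.363.
δ = d·√n ⇒ d = δ/√n = 3.363/√398 = 0.1686.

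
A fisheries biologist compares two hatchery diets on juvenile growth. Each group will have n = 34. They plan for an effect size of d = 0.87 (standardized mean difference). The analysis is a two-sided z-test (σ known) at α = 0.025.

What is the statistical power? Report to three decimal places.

Noncentrality parameter: λ = d·√(n/2) = 0.87 × √(34/2) = 3.5871
Two-sided α = 0.025 → critical value z_{0.0125} = 2.241.
Power = Φ(λ − 2.241) + Φ(−λ − 2.241) = Φ(1.346) + Φ(-5.829) = 0.9108 + 0.0000 = 0.9108.

Power ≈ 0.911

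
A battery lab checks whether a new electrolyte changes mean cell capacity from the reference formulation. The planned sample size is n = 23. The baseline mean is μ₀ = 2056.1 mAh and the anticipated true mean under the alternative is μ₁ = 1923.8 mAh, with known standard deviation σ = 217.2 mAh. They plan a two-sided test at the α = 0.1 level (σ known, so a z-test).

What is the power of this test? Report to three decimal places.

Standardized effect: d = |μ₁ − μ₀| / σ = |1923.8 − 2056.1| / 217.2 = 0.6091
Noncentrality parameter: δ = d·√n = 0.6091 × √23 = 2.9212
Two-sided α = 0.1 → critical value z_{0.05} = 1.645.
Power = Φ(δ − 1.645) + Φ(−δ − 1.645) = Φ(1.276) + Φ(-4.566) = 0.8991 + 0.0000 = 0.8991.

Power ≈ 0.899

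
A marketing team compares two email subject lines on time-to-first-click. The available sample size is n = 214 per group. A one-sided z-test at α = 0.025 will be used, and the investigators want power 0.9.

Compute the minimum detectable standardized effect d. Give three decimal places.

d ≈ 0.313

Required noncentrality: δ = z_{0.025} + z_{0.10} = 1.960 + 1.282 = 3.242.
δ = d·√(n/2) ⇒ d = δ/√(n/2) = 3.242/√(214/2) = 0.3134.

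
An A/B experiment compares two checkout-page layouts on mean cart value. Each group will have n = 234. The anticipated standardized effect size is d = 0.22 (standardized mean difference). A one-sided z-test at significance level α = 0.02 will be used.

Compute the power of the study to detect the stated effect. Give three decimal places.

Power ≈ 0.628

Noncentrality parameter: δ = d·√(n/2) = 0.22 × √(234/2) = 2.3797
Critical value for a one-sided test at α = 0.02: z_α = 2.054.
Power = Φ(δ − 2.054) = Φ(0.326) = 0.6278.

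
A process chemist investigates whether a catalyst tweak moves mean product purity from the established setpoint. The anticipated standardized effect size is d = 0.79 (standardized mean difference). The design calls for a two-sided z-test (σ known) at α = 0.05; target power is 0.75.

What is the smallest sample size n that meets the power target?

n = 12

For power 0.75 need Φ(δ − z_{0.025}) = 0.75, so δ = z_{0.025} + z_{0.25} = 1.960 + 0.674 = 2.634.
(For δ > 0 the lower-tail rejection region contributes negligibly to power, so the one-term inversion is standard.)
δ = d·√n ⇒ n = (δ/d)² = (2.634 / 0.79)² = 11.12.
Rounding up, n = 12.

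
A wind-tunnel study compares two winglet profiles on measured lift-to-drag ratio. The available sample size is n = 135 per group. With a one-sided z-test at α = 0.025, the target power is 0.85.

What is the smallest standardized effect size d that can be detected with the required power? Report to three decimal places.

d ≈ 0.365

Need Φ(δ − 1.960) = 0.85, so δ = 1.960 + 1.036 = 2.996.
δ = d·√(n/2) ⇒ d = δ/√(n/2) = 2.996/√(135/2) = 0.3647.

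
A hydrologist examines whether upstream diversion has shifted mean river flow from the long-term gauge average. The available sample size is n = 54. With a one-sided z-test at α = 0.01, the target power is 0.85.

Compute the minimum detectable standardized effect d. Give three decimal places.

Need Φ(δ − 2.326) = 0.85, so δ = 2.326 + 1.036 = 3.363.
δ = d·√n ⇒ d = δ/√n = 3.363/√54 = 0.4576.

d ≈ 0.458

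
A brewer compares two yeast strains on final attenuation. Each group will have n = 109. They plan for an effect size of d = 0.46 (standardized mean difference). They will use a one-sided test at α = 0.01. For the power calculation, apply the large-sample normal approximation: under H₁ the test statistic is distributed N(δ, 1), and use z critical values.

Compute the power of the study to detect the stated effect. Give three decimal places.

Power ≈ 0.858

Noncentrality parameter: δ = d·√(n/2) = 0.46 × √(109/2) = 3.3959
Critical value for a one-sided test at α = 0.01: z_α = 2.326.
Power = P(Z > 2.326 − δ) = Φ(1.070) = 0.8576.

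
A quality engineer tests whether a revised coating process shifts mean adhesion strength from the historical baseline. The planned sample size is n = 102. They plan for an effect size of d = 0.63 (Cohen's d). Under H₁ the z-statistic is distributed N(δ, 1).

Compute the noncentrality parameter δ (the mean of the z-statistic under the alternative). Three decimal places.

δ ≈ 6.363

δ = d·√n = 0.63 × √102 = 6.3627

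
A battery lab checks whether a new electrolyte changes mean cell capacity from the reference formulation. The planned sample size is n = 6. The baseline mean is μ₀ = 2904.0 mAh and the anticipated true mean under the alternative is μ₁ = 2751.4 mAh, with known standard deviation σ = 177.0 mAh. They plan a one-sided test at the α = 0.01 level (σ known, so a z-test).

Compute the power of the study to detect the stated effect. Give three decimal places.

Standardized effect: d = |μ₁ − μ₀| / σ = |2751.4 − 2904.0| / 177.0 = 0.8621
Noncentrality parameter: δ = d·√n = 0.8621 × √6 = 2.1118
Critical value for a one-sided test at α = 0.01: z_α = 2.326.
Power = Φ(δ − 2.326) = Φ(-0.215) = 0.4151.

Power ≈ 0.415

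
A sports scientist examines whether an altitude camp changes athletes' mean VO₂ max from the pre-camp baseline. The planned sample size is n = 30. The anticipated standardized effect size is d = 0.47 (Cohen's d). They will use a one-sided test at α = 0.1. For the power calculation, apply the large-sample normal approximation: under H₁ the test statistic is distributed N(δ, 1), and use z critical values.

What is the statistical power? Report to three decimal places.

Noncentrality parameter: δ = d·√n = 0.47 × √30 = 2.5743
One-sided α = 0.1 → critical value z_{0.1} = 1.282.
Power = P(Z > 1.282 − δ) = Φ(1.293) = 0.9020.

Power ≈ 0.902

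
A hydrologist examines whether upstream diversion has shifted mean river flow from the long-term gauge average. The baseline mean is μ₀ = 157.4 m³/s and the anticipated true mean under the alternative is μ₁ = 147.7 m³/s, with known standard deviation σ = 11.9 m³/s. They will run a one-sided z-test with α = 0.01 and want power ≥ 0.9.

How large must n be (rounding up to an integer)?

n = 20

Standardized effect: d = |μ₁ − μ₀| / σ = |147.7 − 157.4| / 11.9 = 0.8151
For power 0.9 need Φ(δ − z_{0.01}) = 0.9, so δ = z_{0.01} + z_{0.10} = 2.326 + 1.282 = 3.608.
δ = d·√n ⇒ n = (δ/d)² = (3.608 / 0.8151)² = 19.59.
Round up to the next whole unit.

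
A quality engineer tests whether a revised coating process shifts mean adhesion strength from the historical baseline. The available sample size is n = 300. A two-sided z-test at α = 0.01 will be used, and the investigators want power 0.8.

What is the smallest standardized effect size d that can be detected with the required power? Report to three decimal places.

Required noncentrality: δ = z_{0.005} + z_{0.20} = 2.576 + 0.842 = 3.417.
(The second rejection-region term Φ(−δ − z_{α/2}) is negligible and dropped.)
δ = d·√n ⇒ d = δ/√n = 3.417/√300 = 0.1973.

d ≈ 0.197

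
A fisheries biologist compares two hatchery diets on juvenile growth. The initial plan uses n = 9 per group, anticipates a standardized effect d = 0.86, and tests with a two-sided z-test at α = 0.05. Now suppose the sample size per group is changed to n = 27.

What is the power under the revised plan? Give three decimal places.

Power ≈ 0.885

With n = 27 per group: δ = d·√(n/2) = 0.86 × √(27/2) = 3.1598. Critical value z_{0.025} = 1.960.
Revised power = Φ(δ − 1.960) + Φ(−δ − 1.960) = Φ(1.200) + Φ(-5.120) = 0.8849 + 0.0000 = 0.8849.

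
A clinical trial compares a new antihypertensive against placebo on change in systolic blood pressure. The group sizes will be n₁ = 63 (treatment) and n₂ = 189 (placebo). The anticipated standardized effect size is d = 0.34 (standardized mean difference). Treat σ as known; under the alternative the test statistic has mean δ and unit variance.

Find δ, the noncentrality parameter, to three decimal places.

δ ≈ 2.337

The noncentrality parameter scales effect size by the design's sample-size factor: δ = d / √(1/n₁ + 1/n₂) = 0.34 / √(1/63 + 1/189) = 2.3371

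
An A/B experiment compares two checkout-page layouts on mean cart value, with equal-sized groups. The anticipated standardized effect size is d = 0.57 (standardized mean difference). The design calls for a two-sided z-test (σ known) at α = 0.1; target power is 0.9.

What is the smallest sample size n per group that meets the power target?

Set Φ(δ − 1.645) = 0.9; then δ − 1.645 = Φ⁻¹(0.9) = 1.282, giving δ = 2.926.
(Ignoring the negligible lower-tail rejection probability gives the usual closed-form inversion.)
δ = d·√(n/2) ⇒ n = 2(δ/d)² = 2 × (2.926 / 0.57)² = 52.72.
Round up to the next whole unit.

n = 53 per group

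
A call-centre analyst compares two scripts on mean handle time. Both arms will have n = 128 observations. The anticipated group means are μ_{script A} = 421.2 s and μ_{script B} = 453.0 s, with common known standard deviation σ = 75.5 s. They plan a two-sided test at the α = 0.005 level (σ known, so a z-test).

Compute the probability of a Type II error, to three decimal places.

Standardized effect: d = |μ_{script A} − μ_{script B}| / σ = |421.2 − 453.0| / 75.5 = 0.4212
Noncentrality parameter: δ = d·√(n/2) = 0.4212 × √(128/2) = 3.3695
Two-sided α = 0.005 → critical value z_{0.0025} = 2.807.
Power = Φ(δ − 2.807) + Φ(−δ − 2.807) = Φ(0.563) + Φ(-6.177) = 0.7131 + 0.0000 = 0.7131.
Type II error: β = 1 − power = 1 − 0.7131 = 0.2869.

β ≈ 0.287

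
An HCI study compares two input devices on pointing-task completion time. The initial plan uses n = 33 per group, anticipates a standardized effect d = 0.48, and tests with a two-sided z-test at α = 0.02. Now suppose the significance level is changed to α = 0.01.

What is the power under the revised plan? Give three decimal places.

δ = d·√(n/2) = 0.48 × √(33/2) = 1.9498 (unchanged). New critical value: z_{0.005} = 2.576.
Revised power = Φ(δ − 2.576) + Φ(−δ − 2.576) = Φ(-0.626) + Φ(-4.526) = 0.2656 + 0.0000 = 0.2656.

Power ≈ 0.266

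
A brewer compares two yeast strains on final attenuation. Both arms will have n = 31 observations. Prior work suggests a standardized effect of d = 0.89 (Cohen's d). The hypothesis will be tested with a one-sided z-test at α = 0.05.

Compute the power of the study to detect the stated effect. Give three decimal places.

Noncentrality parameter: δ = d·√(n/2) = 0.89 × √(31/2) = 3.5039
One-sided α = 0.05 → critical value z_{0.05} = 1.645.
Power = Φ(δ − 1.645) = Φ(1.859) = 0.9685.

Power ≈ 0.968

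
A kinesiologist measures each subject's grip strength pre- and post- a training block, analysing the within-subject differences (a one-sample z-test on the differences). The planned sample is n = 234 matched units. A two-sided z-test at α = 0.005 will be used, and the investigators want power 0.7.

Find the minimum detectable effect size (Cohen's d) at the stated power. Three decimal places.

Need Φ(δ − 2.807) = 0.7, so δ = 2.807 + 0.524 = 3.331.
(Lower-tail contribution to power is negligible for δ > 0.)
δ = d·√n ⇒ d = δ/√n = 3.331/√234 = 0.2178.

d ≈ 0.218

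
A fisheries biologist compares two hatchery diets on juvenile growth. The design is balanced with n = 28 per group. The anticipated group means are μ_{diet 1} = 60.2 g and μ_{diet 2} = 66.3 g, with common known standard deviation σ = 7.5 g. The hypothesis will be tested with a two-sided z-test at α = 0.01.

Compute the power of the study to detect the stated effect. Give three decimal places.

Standardized effect: d = |μ_{diet 1} − μ_{diet 2}| / σ = |60.2 − 66.3| / 7.5 = 0.8133
Noncentrality parameter: δ = d·√(n/2) = 0.8133 × √(28/2) = 3.0432
Two-sided α = 0.01 → critical value z_{0.005} = 2.576.
Power = Φ(δ − 2.576) + Φ(−δ − 2.576) = Φ(0.467) + Φ(-5.619) = 0.6799 + 0.0000 = 0.6799.

Power ≈ 0.680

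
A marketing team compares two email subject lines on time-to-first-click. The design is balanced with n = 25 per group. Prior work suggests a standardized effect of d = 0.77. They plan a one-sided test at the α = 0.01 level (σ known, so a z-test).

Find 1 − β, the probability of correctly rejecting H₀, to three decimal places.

Power ≈ 0.654

Noncentrality parameter: δ = d·√(n/2) = 0.77 × √(25/2) = 2.7224
Critical value for a one-sided test at α = 0.01: z_α = 2.326.
Power = P(Z > 2.326 − δ) = Φ(0.396) = 0.6540.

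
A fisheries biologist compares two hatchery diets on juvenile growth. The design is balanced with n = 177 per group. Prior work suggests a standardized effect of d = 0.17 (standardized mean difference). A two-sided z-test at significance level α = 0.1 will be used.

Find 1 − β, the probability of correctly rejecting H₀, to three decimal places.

Power ≈ 0.482

Noncentrality parameter: δ = d·√(n/2) = 0.17 × √(177/2) = 1.5993
Critical value for a two-sided test at α = 0.1: z_{α/2} = 1.645.
Power = Φ(δ − 1.645) + Φ(−δ − 1.645) = Φ(-0.046) + Φ(-3.244) = 0.4818 + 0.0006 = 0.4824.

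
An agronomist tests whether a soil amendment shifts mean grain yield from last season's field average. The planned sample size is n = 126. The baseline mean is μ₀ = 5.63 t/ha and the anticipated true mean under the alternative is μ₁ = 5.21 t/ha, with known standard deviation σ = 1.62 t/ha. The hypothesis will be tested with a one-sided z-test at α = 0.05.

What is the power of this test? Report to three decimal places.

Power ≈ 0.897

Standardized effect: d = |μ₁ − μ₀| / σ = |5.21 − 5.63| / 1.62 = 0.2593
Noncentrality parameter: δ = d·√n = 0.2593 × √126 = 2.9102
One-sided α = 0.05 → critical value z_{0.05} = 1.645.
Power = P(Z > 1.645 − δ) = Φ(1.265) = 0.8971.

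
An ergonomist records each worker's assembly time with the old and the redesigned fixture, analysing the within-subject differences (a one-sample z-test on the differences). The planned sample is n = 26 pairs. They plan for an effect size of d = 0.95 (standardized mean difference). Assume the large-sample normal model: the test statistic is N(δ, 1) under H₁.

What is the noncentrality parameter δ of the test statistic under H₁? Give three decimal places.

δ ≈ 4.844

δ = d·√n = 0.95 × √26 = 4.8441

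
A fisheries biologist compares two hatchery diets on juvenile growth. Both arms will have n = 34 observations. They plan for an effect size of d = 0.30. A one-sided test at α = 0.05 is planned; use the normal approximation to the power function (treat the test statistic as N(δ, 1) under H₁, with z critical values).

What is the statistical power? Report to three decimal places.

Noncentrality parameter: δ = d·√(n/2) = 0.30 × √(34/2) = 1.2369
Critical value for a one-sided test at α = 0.05: z_α = 1.645.
Power = Φ(δ − 1.645) = Φ(-0.408) = 0.3417.

Power ≈ 0.342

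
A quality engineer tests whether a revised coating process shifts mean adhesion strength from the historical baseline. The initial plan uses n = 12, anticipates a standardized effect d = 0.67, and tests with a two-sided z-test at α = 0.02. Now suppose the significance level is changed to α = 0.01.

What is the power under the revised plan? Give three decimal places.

Power ≈ 0.399

δ = d·√n = 0.67 × √12 = 2.3209 (unchanged). New critical value: z_{0.005} = 2.576.
Revised power = Φ(δ − 2.576) + Φ(−δ − 2.576) = Φ(-0.255) + Φ(-4.897) = 0.3994 + 0.0000 = 0.3994.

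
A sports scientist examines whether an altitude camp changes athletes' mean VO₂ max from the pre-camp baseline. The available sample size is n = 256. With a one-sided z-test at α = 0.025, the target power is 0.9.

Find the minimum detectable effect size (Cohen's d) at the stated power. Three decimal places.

Required noncentrality: δ = z_{0.025} + z_{0.10} = 1.960 + 1.282 = 3.242.
δ = d·√n ⇒ d = δ/√n = 3.242/√256 = 0.2026.

d ≈ 0.203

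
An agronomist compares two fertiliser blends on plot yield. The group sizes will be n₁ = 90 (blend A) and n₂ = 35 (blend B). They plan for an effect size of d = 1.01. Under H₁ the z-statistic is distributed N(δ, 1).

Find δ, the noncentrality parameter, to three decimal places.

The noncentrality parameter scales effect size by the design's sample-size factor: δ = d / √(1/n₁ + 1/n₂) = 1.01 / √(1/90 + 1/35) = 5.0702

δ ≈ 5.070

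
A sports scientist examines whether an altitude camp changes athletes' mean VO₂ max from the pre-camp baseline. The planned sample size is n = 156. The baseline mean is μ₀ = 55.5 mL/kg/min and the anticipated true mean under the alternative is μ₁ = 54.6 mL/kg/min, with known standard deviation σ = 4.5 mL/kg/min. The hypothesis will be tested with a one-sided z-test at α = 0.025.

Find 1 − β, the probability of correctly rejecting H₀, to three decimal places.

Power ≈ 0.705

Standardized effect: d = |μ₁ − μ₀| / σ = |54.6 − 55.5| / 4.5 = 0.2000
Noncentrality parameter: δ = d·√n = 0.2000 × √156 = 2.4980
One-sided α = 0.025 → critical value z_{0.025} = 1.960.
Power = P(Z > 1.960 − δ) = Φ(0.538) = 0.7047.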